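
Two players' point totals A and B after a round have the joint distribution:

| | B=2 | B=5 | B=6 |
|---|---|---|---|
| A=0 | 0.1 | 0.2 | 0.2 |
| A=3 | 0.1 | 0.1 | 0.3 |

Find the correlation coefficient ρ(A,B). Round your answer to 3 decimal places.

E[A] = 1.5,  E[B] = 4.9
E[AB] = 7.5
Cov(A,B) = E[AB] − E[A]E[B] = 7.5 − (1.5)(4.9) = 0.15
V(A) = 2.25,  V(B) = 2.29
ρ = 0.15 / √(2.25·2.29) ≈ 0.066

0.066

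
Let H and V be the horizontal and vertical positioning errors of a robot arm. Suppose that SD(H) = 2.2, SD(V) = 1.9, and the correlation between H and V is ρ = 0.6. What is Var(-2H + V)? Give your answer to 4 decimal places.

Var(H) = (2.2)² = 4.84;  Var(V) = (1.9)² = 3.61
Cov(H,V) = ρ·SD(H)·SD(V) = 0.6·2.2·1.9 = 2.508
Var(-2H + V) = (-2)²·Var(H) + (1)²·Var(V) + 2·(-2)·(1)·Cov(H,V)
= 4·4.84 + 1·3.61 + -4·2.508 = 12.938

12.9380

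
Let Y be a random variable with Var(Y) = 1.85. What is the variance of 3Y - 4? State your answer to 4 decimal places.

16.6500

Var(3Y - 4) = (3)²·Var(Y) = 9·1.85 = 16.65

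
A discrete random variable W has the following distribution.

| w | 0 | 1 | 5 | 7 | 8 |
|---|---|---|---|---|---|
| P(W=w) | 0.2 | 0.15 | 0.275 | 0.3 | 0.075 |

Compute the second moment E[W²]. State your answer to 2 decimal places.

26.53

E[W²] = (0)²(0.2) + (1)²(0.15) + (5)²(0.275) + (7)²(0.3) + (8)²(0.075) = 26.525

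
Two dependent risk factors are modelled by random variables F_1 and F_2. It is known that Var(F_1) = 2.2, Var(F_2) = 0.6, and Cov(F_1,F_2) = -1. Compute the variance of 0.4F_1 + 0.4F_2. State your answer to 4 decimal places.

Var(0.4F_1 + 0.4F_2) = (0.4)²·Var(F_1) + (0.4)²·Var(F_2) + 2·(0.4)·(0.4)·Cov(F_1,F_2)
= 0.16·2.2 + 0.16·0.6 + 0.32·-1 = 0.128

0.1280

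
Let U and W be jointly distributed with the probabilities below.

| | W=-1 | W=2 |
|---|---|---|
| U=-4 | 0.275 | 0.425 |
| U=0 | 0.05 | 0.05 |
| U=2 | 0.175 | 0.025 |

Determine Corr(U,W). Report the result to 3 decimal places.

E[U] = -2.4,  E[W] = 0.5
E[UW] = -2.55
cov(U,W) = E[UW] − E[U]E[W] = -2.55 − (-2.4)(0.5) = -1.35
Var(U) = 6.24,  Var(W) = 2.25
ρ = -1.35 / √(6.24·2.25) ≈ -0.360

-0.360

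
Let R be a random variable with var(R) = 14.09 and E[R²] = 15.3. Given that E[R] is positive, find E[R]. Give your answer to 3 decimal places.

(E[R])² = E[R²] − var(R) = 15.3 − 14.09 = 1.21
E[R] = √1.21 = 1.1

1.100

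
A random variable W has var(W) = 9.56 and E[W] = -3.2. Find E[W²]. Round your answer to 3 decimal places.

19.800

E[W²] = var(W) + (E[W])² = 9.56 + (-3.2)² = 19.8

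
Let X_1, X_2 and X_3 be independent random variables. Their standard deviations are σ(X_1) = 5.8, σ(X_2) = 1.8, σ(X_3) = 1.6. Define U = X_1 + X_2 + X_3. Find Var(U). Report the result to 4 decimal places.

Var(X_1) = 33.64, Var(X_2) = 3.24, Var(X_3) = 2.56
By independence, Var(U) = (1)²Var(X_1) + (1)²Var(X_2) + (1)²Var(X_3)
= (1)²·33.64 + (1)²·3.24 + (1)²·2.56 = 39.44

39.4400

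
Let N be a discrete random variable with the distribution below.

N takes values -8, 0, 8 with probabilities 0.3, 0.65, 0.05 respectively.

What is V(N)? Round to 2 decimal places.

E[N] = (-8)(0.3) + (0)(0.65) + (8)(0.05) = -2
E[N²] = (-8)²(0.3) + (0)²(0.65) + (8)²(0.05) = 22.4
V(N) = E[N²] − (E[N])² = 22.4 − (-2)² = 18.4

18.40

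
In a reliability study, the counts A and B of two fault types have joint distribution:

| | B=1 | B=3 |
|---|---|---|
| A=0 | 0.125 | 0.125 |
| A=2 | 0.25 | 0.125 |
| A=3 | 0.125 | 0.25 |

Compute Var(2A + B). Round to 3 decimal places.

E[A] = 1.875,  E[B] = 2,  E[AB] = 3.875
Var(A) = 4.875 − (1.875)² = 1.359375;  Var(B) = 5 − (2)² = 1
cov(A,B) = 3.875 − (1.875)(2) = 0.125
Var(2A + B) = (2)²·1.359375 + (1)²·1 + 2·(2)·(1)·0.125 = 6.9375

6.938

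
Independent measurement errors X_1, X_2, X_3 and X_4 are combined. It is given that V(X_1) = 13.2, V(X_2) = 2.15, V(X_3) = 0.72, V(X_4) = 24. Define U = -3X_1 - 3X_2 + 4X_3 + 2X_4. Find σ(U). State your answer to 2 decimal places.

By independence, V(U) = (-3)²V(X_1) + (-3)²V(X_2) + (4)²V(X_3) + (2)²V(X_4)
= (-3)²·13.2 + (-3)²·2.15 + (4)²·0.72 + (2)²·24 = 245.67
σ(U) = √245.67 ≈ 15.67

15.67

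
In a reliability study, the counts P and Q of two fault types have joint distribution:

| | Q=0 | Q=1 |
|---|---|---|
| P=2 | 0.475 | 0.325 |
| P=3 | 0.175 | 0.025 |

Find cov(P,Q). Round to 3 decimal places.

-0.045

E[P] = 2.2,  E[Q] = 0.35
E[PQ] = 0.725
cov(P,Q) = E[PQ] − E[P]E[Q] = 0.725 − (2.2)(0.35) = -0.045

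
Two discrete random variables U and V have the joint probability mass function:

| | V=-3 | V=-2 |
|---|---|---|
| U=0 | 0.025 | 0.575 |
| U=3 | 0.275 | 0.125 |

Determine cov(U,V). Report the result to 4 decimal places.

E[U] = 1.2,  E[V] = -2.3
E[UV] = -3.225
cov(U,V) = E[UV] − E[U]E[V] = -3.225 − (1.2)(-2.3) = -0.465

-0.4650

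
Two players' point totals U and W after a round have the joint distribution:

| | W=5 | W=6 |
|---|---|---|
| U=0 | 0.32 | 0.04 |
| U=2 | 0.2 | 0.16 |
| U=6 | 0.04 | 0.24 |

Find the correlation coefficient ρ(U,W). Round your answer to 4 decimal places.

E[U] = 2.4,  E[W] = 5.44
E[UW] = 13.76
Cov(U,W) = E[UW] − E[U]E[W] = 13.76 − (2.4)(5.44) = 0.704
V(U) = 5.76,  V(W) = 0.2464
ρ = 0.704 / √(5.76·0.2464) ≈ 0.5909

0.5909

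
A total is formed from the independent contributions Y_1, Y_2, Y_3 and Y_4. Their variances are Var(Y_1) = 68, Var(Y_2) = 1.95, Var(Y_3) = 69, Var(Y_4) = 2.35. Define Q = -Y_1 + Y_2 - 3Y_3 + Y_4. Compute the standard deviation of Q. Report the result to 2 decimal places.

By independence, Var(Q) = (-1)²Var(Y_1) + (1)²Var(Y_2) + (-3)²Var(Y_3) + (1)²Var(Y_4)
= (-1)²·68 + (1)²·1.95 + (-3)²·69 + (1)²·2.35 = 693.3
σ(Q) = √693.3 ≈ 26.33

26.33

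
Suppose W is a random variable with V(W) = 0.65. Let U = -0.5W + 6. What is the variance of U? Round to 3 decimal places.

V(-0.5W + 6) = (-0.5)²·V(W) = 0.25·0.65 = 0.1625

0.163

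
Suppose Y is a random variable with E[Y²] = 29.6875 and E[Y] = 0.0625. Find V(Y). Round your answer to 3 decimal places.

V(Y) = 29.6875 − (0.0625)² = 29.68359375

29.684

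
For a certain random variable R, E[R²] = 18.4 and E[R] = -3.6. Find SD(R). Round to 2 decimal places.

2.33

Var(R) = 18.4 − (-3.6)² = 5.44
SD(R) = √5.44 ≈ 2.33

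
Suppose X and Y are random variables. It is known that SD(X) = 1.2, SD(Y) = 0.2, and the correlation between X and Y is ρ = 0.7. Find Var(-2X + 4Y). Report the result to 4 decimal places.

3.7120

Var(X) = (1.2)² = 1.44;  Var(Y) = (0.2)² = 0.04
cov(X,Y) = ρ·SD(X)·SD(Y) = 0.7·1.2·0.2 = 0.168
Var(-2X + 4Y) = (-2)²·Var(X) + (4)²·Var(Y) + 2·(-2)·(4)·cov(X,Y)
= 4·1.44 + 16·0.04 + -16·0.168 = 3.712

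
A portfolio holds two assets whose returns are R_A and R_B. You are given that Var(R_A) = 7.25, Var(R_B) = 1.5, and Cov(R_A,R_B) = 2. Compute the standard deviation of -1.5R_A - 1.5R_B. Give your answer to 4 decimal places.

5.3561

Var(-1.5R_A - 1.5R_B) = (-1.5)²·Var(R_A) + (-1.5)²·Var(R_B) + 2·(-1.5)·(-1.5)·Cov(R_A,R_B)
= 2.25·7.25 + 2.25·1.5 + 4.5·2 = 28.6875
SD(-1.5R_A - 1.5R_B) = √28.6875 ≈ 5.3561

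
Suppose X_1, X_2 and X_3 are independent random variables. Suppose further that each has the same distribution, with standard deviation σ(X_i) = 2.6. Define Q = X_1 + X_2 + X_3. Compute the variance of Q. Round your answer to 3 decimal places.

Var(X_i) = (2.6)² = 6.76
By independence, Var(Q) = (1)²Var(X_1) + (1)²Var(X_2) + (1)²Var(X_3)
= (1)²·6.76 + (1)²·6.76 + (1)²·6.76 = 20.28

20.280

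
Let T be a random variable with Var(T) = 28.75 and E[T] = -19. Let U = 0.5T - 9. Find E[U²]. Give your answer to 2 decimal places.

349.44

E[0.5T - 9] = 0.5·-19 − 9 = -18.5
Var(0.5T - 9) = (0.5)²·28.75 = 7.1875
E[U²] = Var(U) + (E[U])² = 7.1875 + (-18.5)² = 349.4375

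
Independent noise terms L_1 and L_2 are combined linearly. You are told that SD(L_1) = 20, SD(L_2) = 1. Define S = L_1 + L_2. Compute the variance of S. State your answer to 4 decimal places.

401.0000

Var(L_1) = 400, Var(L_2) = 1
By independence, Var(S) = (1)²Var(L_1) + (1)²Var(L_2)
= (1)²·400 + (1)²·1 = 401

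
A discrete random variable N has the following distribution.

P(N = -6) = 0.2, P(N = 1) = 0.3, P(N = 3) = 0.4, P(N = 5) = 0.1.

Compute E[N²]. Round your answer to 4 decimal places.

13.6000

E[N²] = (-6)²(0.2) + (1)²(0.3) + (3)²(0.4) + (5)²(0.1) = 13.6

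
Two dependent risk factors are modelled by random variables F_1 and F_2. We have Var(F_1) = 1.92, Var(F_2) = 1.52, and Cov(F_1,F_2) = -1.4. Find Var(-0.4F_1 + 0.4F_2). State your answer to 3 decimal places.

0.998

Var(-0.4F_1 + 0.4F_2) = (-0.4)²·Var(F_1) + (0.4)²·Var(F_2) + 2·(-0.4)·(0.4)·Cov(F_1,F_2)
= 0.16·1.92 + 0.16·1.52 + -0.32·-1.4 = 0.9984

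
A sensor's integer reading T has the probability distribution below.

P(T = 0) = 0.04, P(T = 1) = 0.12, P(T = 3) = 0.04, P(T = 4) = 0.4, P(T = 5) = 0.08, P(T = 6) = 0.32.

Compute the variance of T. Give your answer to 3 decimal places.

E[T] = (0)(0.04) + (1)(0.12) + (3)(0.04) + (4)(0.4) + (5)(0.08) + (6)(0.32) = 4.16
E[T²] = (0)²(0.04) + (1)²(0.12) + (3)²(0.04) + (4)²(0.4) + (5)²(0.08) + (6)²(0.32) = 20.4
var(T) = E[T²] − (E[T])² = 20.4 − (4.16)² = 3.0944

3.094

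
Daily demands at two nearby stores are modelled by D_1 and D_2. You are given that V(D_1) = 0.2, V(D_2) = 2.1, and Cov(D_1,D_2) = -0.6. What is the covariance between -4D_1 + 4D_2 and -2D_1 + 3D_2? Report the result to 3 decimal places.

38.800

Cov(-4D_1 + 4D_2, -2D_1 + 3D_2) = (-4)(-2)V(D_1) + (4)(3)V(D_2) + [(-4)(3) + (4)(-2)]Cov(D_1,D_2)
= 8·0.2 + 12·2.1 + -20·-0.6 = 38.8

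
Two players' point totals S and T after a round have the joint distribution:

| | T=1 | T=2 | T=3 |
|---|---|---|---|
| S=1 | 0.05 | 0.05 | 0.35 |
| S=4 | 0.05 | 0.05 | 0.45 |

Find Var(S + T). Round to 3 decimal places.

E[S] = 2.65,  E[T] = 2.7,  E[ST] = 7.2
Var(S) = 9.25 − (2.65)² = 2.2275;  Var(T) = 7.7 − (2.7)² = 0.41
Cov(S,T) = 7.2 − (2.65)(2.7) = 0.045
Var(S + T) = (1)²·2.2275 + (1)²·0.41 + 2·(1)·(1)·0.045 = 2.7275

2.728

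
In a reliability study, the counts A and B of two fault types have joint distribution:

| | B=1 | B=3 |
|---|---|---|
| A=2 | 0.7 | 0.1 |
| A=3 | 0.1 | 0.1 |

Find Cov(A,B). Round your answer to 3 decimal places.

E[A] = 2.2,  E[B] = 1.4
E[AB] = 3.2
Cov(A,B) = E[AB] − E[A]E[B] = 3.2 − (2.2)(1.4) = 0.12

0.120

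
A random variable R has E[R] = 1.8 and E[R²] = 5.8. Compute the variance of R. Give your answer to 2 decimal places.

2.56

Var(R) = 5.8 − (1.8)² = 2.56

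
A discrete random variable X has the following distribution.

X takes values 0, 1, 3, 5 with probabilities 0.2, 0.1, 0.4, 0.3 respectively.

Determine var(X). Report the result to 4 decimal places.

3.3600

E[X] = (0)(0.2) + (1)(0.1) + (3)(0.4) + (5)(0.3) = 2.8
E[X²] = (0)²(0.2) + (1)²(0.1) + (3)²(0.4) + (5)²(0.3) = 11.2
var(X) = E[X²] − (E[X])² = 11.2 − (2.8)² = 3.36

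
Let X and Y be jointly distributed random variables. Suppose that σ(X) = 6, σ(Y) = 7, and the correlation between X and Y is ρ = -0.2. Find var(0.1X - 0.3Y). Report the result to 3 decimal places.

5.274

var(X) = (6)² = 36;  var(Y) = (7)² = 49
Cov(X,Y) = ρ·σ(X)·σ(Y) = -0.2·6·7 = -8.4
var(0.1X - 0.3Y) = (0.1)²·var(X) + (-0.3)²·var(Y) + 2·(0.1)·(-0.3)·Cov(X,Y)
= 0.01·36 + 0.09·49 + -0.06·-8.4 = 5.274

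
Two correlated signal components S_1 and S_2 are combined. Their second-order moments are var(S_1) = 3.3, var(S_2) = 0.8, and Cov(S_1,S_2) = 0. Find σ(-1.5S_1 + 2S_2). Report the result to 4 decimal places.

3.2596

var(-1.5S_1 + 2S_2) = (-1.5)²·var(S_1) + (2)²·var(S_2) + 2·(-1.5)·(2)·Cov(S_1,S_2)
= 2.25·3.3 + 4·0.8 + -6·0 = 10.625
σ(-1.5S_1 + 2S_2) = √10.625 ≈ 3.2596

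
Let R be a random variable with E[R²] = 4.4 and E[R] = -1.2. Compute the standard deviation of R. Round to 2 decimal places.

var(R) = 4.4 − (-1.2)² = 2.96
sd(R) = √2.96 ≈ 1.72

1.72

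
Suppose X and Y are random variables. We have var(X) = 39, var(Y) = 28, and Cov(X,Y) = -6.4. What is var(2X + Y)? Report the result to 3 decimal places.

158.400

var(2X + Y) = (2)²·var(X) + (1)²·var(Y) + 2·(2)·(1)·Cov(X,Y)
= 4·39 + 1·28 + 4·-6.4 = 158.4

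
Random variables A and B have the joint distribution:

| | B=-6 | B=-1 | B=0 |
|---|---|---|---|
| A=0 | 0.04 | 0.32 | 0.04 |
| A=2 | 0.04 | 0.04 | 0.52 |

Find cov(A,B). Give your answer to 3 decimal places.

0.448

E[A] = 1.2,  E[B] = -0.84
E[AB] = -0.56
cov(A,B) = E[AB] − E[A]E[B] = -0.56 − (1.2)(-0.84) = 0.448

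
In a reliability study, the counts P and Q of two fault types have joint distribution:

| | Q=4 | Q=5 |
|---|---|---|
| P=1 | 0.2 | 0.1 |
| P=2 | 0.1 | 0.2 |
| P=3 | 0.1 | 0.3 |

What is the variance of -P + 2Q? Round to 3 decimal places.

1.090

E[P] = 2.1,  E[Q] = 4.6,  E[PQ] = 9.8
V(P) = 5.1 − (2.1)² = 0.69;  V(Q) = 21.4 − (4.6)² = 0.24
Cov(P,Q) = 9.8 − (2.1)(4.6) = 0.14
V(-P + 2Q) = (-1)²·0.69 + (2)²·0.24 + 2·(-1)·(2)·0.14 = 1.09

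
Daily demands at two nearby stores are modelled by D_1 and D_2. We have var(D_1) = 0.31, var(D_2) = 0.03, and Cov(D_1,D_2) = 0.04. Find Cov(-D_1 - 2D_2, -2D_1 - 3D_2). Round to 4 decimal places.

1.0800

Cov(-D_1 - 2D_2, -2D_1 - 3D_2) = (-1)(-2)var(D_1) + (-2)(-3)var(D_2) + [(-1)(-3) + (-2)(-2)]Cov(D_1,D_2)
= 2·0.31 + 6·0.03 + 7·0.04 = 1.08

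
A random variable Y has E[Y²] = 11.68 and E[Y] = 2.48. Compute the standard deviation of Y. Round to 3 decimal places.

2.352

Var(Y) = 11.68 − (2.48)² = 5.5296
SD(Y) = √5.5296 ≈ 2.352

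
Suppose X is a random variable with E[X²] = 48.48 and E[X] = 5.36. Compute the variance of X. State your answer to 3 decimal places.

Var(X) = 48.48 − (5.36)² = 19.7504

19.750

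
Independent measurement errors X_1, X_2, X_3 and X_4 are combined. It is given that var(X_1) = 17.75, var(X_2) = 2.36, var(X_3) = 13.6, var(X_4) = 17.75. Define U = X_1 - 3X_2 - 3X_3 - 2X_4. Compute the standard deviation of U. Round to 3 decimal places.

15.244

By independence, var(U) = (1)²var(X_1) + (-3)²var(X_2) + (-3)²var(X_3) + (-2)²var(X_4)
= (1)²·17.75 + (-3)²·2.36 + (-3)²·13.6 + (-2)²·17.75 = 232.39
SD(U) = √232.39 ≈ 15.244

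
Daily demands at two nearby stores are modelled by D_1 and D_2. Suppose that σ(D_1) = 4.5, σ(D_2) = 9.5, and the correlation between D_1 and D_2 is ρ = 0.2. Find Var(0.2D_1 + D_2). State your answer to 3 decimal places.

94.480

Var(D_1) = (4.5)² = 20.25;  Var(D_2) = (9.5)² = 90.25
Cov(D_1,D_2) = ρ·σ(D_1)·σ(D_2) = 0.2·4.5·9.5 = 8.55
Var(0.2D_1 + D_2) = (0.2)²·Var(D_1) + (1)²·Var(D_2) + 2·(0.2)·(1)·Cov(D_1,D_2)
= 0.04·20.25 + 1·90.25 + 0.4·8.55 = 94.48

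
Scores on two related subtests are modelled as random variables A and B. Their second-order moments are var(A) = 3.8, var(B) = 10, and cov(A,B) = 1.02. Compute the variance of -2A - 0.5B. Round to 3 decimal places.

var(-2A - 0.5B) = (-2)²·var(A) + (-0.5)²·var(B) + 2·(-2)·(-0.5)·cov(A,B)
= 4·3.8 + 0.25·10 + 2·1.02 = 19.74

19.740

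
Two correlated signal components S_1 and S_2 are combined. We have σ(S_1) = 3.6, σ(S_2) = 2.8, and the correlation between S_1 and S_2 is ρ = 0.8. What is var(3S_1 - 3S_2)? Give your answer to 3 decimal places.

42.048

var(S_1) = (3.6)² = 12.96;  var(S_2) = (2.8)² = 7.84
cov(S_1,S_2) = ρ·σ(S_1)·σ(S_2) = 0.8·3.6·2.8 = 8.064
var(3S_1 - 3S_2) = (3)²·var(S_1) + (-3)²·var(S_2) + 2·(3)·(-3)·cov(S_1,S_2)
= 9·12.96 + 9·7.84 + -18·8.064 = 42.048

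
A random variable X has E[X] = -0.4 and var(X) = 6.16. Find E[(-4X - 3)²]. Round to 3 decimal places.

E[-4X - 3] = -4·-0.4 − 3 = -1.4
var(-4X - 3) = (-4)²·6.16 = 98.56
E[(-4X - 3)²] = var((-4X - 3)) + (E[(-4X - 3)])² = 98.56 + (-1.4)² = 100.52

100.520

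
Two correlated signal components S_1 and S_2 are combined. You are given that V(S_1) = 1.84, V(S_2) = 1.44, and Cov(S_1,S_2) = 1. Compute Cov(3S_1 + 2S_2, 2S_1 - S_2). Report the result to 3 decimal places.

Cov(3S_1 + 2S_2, 2S_1 - S_2) = (3)(2)V(S_1) + (2)(-1)V(S_2) + [(3)(-1) + (2)(2)]Cov(S_1,S_2)
= 6·1.84 + -2·1.44 + 1·1 = 9.16

9.160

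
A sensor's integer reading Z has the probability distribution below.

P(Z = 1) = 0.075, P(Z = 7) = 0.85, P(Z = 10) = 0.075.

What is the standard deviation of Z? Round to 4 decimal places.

1.8233

E[Z] = (1)(0.075) + (7)(0.85) + (10)(0.075) = 6.775
E[Z²] = (1)²(0.075) + (7)²(0.85) + (10)²(0.075) = 49.225
Var(Z) = E[Z²] − (E[Z])² = 49.225 − (6.775)² = 3.324375
SD(Z) = √3.324375 ≈ 1.8233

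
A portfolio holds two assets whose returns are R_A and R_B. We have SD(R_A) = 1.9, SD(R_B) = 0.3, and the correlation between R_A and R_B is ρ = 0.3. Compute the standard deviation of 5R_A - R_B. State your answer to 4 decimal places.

Var(R_A) = (1.9)² = 3.61;  Var(R_B) = (0.3)² = 0.09
cov(R_A,R_B) = ρ·SD(R_A)·SD(R_B) = 0.3·1.9·0.3 = 0.171
Var(5R_A - R_B) = (5)²·Var(R_A) + (-1)²·Var(R_B) + 2·(5)·(-1)·cov(R_A,R_B)
= 25·3.61 + 1·0.09 + -10·0.171 = 88.63
SD(5R_A - R_B) = √88.63 ≈ 9.4144

9.4144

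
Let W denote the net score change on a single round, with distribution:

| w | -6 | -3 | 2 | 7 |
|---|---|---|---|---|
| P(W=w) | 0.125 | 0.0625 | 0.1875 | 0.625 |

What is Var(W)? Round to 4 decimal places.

E[W] = (-6)(0.125) + (-3)(0.0625) + (2)(0.1875) + (7)(0.625) = 3.8125
E[W²] = (-6)²(0.125) + (-3)²(0.0625) + (2)²(0.1875) + (7)²(0.625) = 36.4375
Var(W) = E[W²] − (E[W])² = 36.4375 − (3.8125)² = 21.90234375

21.9023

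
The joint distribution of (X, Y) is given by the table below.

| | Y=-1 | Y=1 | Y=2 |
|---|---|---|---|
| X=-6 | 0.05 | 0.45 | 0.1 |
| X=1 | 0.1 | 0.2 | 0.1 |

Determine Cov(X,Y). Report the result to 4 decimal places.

-0.4200

E[X] = -3.2,  E[Y] = 0.9
E[XY] = -3.3
Cov(X,Y) = E[XY] − E[X]E[Y] = -3.3 − (-3.2)(0.9) = -0.42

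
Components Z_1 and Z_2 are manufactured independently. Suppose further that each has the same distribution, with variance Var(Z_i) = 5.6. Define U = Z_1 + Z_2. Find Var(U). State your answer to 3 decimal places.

By independence, Var(U) = (1)²Var(Z_1) + (1)²Var(Z_2)
= (1)²·5.6 + (1)²·5.6 = 11.2

11.200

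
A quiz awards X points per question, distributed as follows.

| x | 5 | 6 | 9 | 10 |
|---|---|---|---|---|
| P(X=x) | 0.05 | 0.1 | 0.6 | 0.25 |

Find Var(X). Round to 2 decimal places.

1.89

E[X] = (5)(0.05) + (6)(0.1) + (9)(0.6) + (10)(0.25) = 8.75
E[X²] = (5)²(0.05) + (6)²(0.1) + (9)²(0.6) + (10)²(0.25) = 78.45
Var(X) = E[X²] − (E[X])² = 78.45 − (8.75)² = 1.8875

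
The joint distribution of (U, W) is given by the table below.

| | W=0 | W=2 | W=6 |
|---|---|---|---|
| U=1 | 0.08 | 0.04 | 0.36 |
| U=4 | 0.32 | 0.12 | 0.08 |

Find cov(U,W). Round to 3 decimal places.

-2.458

E[U] = 2.56,  E[W] = 2.96
E[UW] = 5.12
cov(U,W) = E[UW] − E[U]E[W] = 5.12 − (2.56)(2.96) = -2.4576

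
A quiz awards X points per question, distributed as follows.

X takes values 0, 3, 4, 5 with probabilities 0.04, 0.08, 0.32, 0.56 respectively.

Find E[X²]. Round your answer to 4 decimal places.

E[X²] = (0)²(0.04) + (3)²(0.08) + (4)²(0.32) + (5)²(0.56) = 19.84

19.8400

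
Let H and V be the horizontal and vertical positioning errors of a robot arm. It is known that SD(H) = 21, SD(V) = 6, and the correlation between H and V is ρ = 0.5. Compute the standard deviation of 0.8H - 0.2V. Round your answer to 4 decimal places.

16.2333

Var(H) = (21)² = 441;  Var(V) = (6)² = 36
cov(H,V) = ρ·SD(H)·SD(V) = 0.5·21·6 = 63
Var(0.8H - 0.2V) = (0.8)²·Var(H) + (-0.2)²·Var(V) + 2·(0.8)·(-0.2)·cov(H,V)
= 0.64·441 + 0.04·36 + -0.32·63 = 263.52
SD(0.8H - 0.2V) = √263.52 ≈ 16.2333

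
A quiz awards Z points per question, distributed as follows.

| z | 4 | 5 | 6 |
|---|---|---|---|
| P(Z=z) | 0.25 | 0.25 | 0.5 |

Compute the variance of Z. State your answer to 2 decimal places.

0.69

E[Z] = (4)(0.25) + (5)(0.25) + (6)(0.5) = 5.25
E[Z²] = (4)²(0.25) + (5)²(0.25) + (6)²(0.5) = 28.25
Var(Z) = E[Z²] − (E[Z])² = 28.25 − (5.25)² = 0.6875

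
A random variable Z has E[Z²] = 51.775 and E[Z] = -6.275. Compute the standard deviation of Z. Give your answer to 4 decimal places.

V(Z) = 51.775 − (-6.275)² = 12.399375
SD(Z) = √12.399375 ≈ 3.5213

3.5213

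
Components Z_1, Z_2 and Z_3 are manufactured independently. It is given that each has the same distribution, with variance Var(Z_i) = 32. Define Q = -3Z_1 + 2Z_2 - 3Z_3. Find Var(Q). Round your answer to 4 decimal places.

By independence, Var(Q) = (-3)²Var(Z_1) + (2)²Var(Z_2) + (-3)²Var(Z_3)
= (-3)²·32 + (2)²·32 + (-3)²·32 = 704

704.0000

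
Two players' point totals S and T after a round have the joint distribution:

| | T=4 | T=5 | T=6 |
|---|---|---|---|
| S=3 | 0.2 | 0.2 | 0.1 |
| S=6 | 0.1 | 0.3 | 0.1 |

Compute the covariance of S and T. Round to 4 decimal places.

E[S] = 4.5,  E[T] = 4.9
E[ST] = 22.2
cov(S,T) = E[ST] − E[S]E[T] = 22.2 − (4.5)(4.9) = 0.15

0.1500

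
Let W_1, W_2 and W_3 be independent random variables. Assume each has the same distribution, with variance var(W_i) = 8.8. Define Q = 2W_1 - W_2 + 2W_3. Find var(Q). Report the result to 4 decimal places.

By independence, var(Q) = (2)²var(W_1) + (-1)²var(W_2) + (2)²var(W_3)
= (2)²·8.8 + (-1)²·8.8 + (2)²·8.8 = 79.2

79.2000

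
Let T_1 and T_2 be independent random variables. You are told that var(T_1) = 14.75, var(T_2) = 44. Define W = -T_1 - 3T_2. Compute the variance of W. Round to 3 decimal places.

410.750

By independence, var(W) = (-1)²var(T_1) + (-3)²var(T_2)
= (-1)²·14.75 + (-3)²·44 = 410.75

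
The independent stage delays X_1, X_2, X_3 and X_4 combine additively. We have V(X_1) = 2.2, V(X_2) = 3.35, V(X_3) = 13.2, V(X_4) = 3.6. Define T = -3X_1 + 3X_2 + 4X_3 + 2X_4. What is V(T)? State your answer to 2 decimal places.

275.55

By independence, V(T) = (-3)²V(X_1) + (3)²V(X_2) + (4)²V(X_3) + (2)²V(X_4)
= (-3)²·2.2 + (3)²·3.35 + (4)²·13.2 + (2)²·3.6 = 275.55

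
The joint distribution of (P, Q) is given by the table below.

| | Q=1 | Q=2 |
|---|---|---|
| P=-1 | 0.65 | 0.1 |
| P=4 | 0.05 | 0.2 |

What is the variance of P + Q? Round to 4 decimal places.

E[P] = 0.25,  E[Q] = 1.3,  E[PQ] = 0.95
V(P) = 4.75 − (0.25)² = 4.6875;  V(Q) = 1.9 − (1.3)² = 0.21
cov(P,Q) = 0.95 − (0.25)(1.3) = 0.625
V(P + Q) = (1)²·4.6875 + (1)²·0.21 + 2·(1)·(1)·0.625 = 6.1475

6.1475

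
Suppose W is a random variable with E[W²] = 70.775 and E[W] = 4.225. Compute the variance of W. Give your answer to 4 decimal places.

52.9244

Var(W) = 70.775 − (4.225)² = 52.924375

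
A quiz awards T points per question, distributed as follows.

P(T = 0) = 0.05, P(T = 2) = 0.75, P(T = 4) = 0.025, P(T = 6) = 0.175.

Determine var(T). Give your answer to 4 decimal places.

2.6775

E[T] = (0)(0.05) + (2)(0.75) + (4)(0.025) + (6)(0.175) = 2.65
E[T²] = (0)²(0.05) + (2)²(0.75) + (4)²(0.025) + (6)²(0.175) = 9.7
var(T) = E[T²] − (E[T])² = 9.7 − (2.65)² = 2.6775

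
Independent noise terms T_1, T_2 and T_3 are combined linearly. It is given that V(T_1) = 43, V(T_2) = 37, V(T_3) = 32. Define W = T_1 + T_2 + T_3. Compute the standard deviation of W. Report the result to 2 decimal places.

By independence, V(W) = (1)²V(T_1) + (1)²V(T_2) + (1)²V(T_3)
= (1)²·43 + (1)²·37 + (1)²·32 = 112
SD(W) = √112 ≈ 10.58

10.58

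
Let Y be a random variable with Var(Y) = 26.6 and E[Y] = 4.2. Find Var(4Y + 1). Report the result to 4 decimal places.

425.6000

Var(4Y + 1) = (4)²·Var(Y) = 16·26.6 = 425.6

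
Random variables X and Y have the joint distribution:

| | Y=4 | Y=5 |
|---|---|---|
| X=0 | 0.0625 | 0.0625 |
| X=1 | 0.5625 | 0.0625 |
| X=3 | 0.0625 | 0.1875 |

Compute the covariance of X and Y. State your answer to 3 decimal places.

0.195

E[X] = 1.375,  E[Y] = 4.3125
E[XY] = 6.125
Cov(X,Y) = E[XY] − E[X]E[Y] = 6.125 − (1.375)(4.3125) = 0.1953125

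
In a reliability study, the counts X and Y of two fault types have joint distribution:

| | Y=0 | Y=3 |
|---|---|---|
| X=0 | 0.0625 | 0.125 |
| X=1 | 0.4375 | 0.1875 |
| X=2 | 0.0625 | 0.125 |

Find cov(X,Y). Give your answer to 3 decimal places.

0.000

E[X] = 1,  E[Y] = 1.3125
E[XY] = 1.3125
cov(X,Y) = E[XY] − E[X]E[Y] = 1.3125 − (1)(1.3125) = 0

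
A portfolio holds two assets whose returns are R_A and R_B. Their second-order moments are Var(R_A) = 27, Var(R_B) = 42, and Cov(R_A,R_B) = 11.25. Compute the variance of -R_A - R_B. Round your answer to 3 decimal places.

Var(-R_A - R_B) = (-1)²·Var(R_A) + (-1)²·Var(R_B) + 2·(-1)·(-1)·Cov(R_A,R_B)
= 1·27 + 1·42 + 2·11.25 = 91.5

91.500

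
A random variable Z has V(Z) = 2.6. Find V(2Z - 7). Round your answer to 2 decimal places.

V(2Z - 7) = (2)²·V(Z) = 4·2.6 = 10.4

10.40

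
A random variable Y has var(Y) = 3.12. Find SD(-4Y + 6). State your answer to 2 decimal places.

7.07

var(-4Y + 6) = (-4)²·3.12 = 49.92
SD(-4Y + 6) = √49.92 ≈ 7.07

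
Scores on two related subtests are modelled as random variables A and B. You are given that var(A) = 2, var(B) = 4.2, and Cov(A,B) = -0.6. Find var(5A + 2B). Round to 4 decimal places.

54.8000

var(5A + 2B) = (5)²·var(A) + (2)²·var(B) + 2·(5)·(2)·Cov(A,B)
= 25·2 + 4·4.2 + 20·-0.6 = 54.8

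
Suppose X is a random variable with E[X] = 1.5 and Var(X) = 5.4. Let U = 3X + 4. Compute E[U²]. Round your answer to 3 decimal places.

120.850

E[3X + 4] = 3·1.5 + 4 = 8.5
Var(3X + 4) = (3)²·5.4 = 48.6
E[U²] = Var(U) + (E[U])² = 48.6 + (8.5)² = 120.85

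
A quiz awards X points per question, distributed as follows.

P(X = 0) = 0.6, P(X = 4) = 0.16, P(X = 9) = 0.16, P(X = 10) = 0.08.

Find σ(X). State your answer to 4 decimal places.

E[X] = (0)(0.6) + (4)(0.16) + (9)(0.16) + (10)(0.08) = 2.88
E[X²] = (0)²(0.6) + (4)²(0.16) + (9)²(0.16) + (10)²(0.08) = 23.52
V(X) = E[X²] − (E[X])² = 23.52 − (2.88)² = 15.2256
σ(X) = √15.2256 ≈ 3.9020

3.9020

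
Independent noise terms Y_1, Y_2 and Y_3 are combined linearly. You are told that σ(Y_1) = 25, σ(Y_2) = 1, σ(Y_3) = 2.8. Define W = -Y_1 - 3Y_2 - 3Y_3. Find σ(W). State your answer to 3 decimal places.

V(Y_1) = 625, V(Y_2) = 1, V(Y_3) = 7.84
By independence, V(W) = (-1)²V(Y_1) + (-3)²V(Y_2) + (-3)²V(Y_3)
= (-1)²·625 + (-3)²·1 + (-3)²·7.84 = 704.56
σ(W) = √704.56 ≈ 26.544

26.544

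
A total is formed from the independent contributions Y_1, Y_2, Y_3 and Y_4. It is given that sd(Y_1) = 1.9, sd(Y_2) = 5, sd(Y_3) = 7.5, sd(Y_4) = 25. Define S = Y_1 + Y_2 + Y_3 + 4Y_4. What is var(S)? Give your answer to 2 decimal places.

10084.86

var(Y_1) = 3.61, var(Y_2) = 25, var(Y_3) = 56.25, var(Y_4) = 625
By independence, var(S) = (1)²var(Y_1) + (1)²var(Y_2) + (1)²var(Y_3) + (4)²var(Y_4)
= (1)²·3.61 + (1)²·25 + (1)²·56.25 + (4)²·625 = 10084.86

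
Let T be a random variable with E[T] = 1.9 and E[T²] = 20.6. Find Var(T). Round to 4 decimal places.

Var(T) = 20.6 − (1.9)² = 16.99

16.9900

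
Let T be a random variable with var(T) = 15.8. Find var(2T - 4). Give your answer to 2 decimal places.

63.20

var(2T - 4) = (2)²·var(T) = 4·15.8 = 63.2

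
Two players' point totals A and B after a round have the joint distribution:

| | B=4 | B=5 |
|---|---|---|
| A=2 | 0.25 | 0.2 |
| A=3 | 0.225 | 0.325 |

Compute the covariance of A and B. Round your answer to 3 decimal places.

E[A] = 2.55,  E[B] = 4.525
E[AB] = 11.575
cov(A,B) = E[AB] − E[A]E[B] = 11.575 − (2.55)(4.525) = 0.03625

0.036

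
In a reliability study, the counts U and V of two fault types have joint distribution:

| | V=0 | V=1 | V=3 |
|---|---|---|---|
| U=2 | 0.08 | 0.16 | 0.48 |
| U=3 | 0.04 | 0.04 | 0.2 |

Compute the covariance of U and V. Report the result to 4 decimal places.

E[U] = 2.28,  E[V] = 2.24
E[UV] = 5.12
cov(U,V) = E[UV] − E[U]E[V] = 5.12 − (2.28)(2.24) = 0.0128

0.0128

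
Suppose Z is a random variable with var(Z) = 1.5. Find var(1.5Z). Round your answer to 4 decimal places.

var(1.5Z) = (1.5)²·var(Z) = 2.25·1.5 = 3.375

3.3750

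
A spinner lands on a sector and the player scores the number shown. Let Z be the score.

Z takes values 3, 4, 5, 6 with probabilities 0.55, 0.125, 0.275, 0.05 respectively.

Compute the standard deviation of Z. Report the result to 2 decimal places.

E[Z] = (3)(0.55) + (4)(0.125) + (5)(0.275) + (6)(0.05) = 3.825
E[Z²] = (3)²(0.55) + (4)²(0.125) + (5)²(0.275) + (6)²(0.05) = 15.625
V(Z) = E[Z²] − (E[Z])² = 15.625 − (3.825)² = 0.994375
sd(Z) = √0.994375 ≈ 1.00

1.00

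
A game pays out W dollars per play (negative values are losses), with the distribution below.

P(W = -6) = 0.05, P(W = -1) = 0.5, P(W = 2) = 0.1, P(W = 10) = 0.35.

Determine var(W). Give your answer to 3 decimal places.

E[W] = (-6)(0.05) + (-1)(0.5) + (2)(0.1) + (10)(0.35) = 2.9
E[W²] = (-6)²(0.05) + (-1)²(0.5) + (2)²(0.1) + (10)²(0.35) = 37.7
var(W) = E[W²] − (E[W])² = 37.7 − (2.9)² = 29.29

29.290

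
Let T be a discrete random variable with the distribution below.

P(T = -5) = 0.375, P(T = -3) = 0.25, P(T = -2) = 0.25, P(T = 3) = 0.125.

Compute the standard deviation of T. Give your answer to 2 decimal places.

2.49

E[T] = (-5)(0.375) + (-3)(0.25) + (-2)(0.25) + (3)(0.125) = -2.75
E[T²] = (-5)²(0.375) + (-3)²(0.25) + (-2)²(0.25) + (3)²(0.125) = 13.75
Var(T) = E[T²] − (E[T])² = 13.75 − (-2.75)² = 6.1875
σ(T) = √6.1875 ≈ 2.49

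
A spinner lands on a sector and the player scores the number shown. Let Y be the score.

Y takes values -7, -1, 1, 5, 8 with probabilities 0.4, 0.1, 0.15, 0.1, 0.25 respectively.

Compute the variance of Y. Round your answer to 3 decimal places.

E[Y] = (-7)(0.4) + (-1)(0.1) + (1)(0.15) + (5)(0.1) + (8)(0.25) = -0.25
E[Y²] = (-7)²(0.4) + (-1)²(0.1) + (1)²(0.15) + (5)²(0.1) + (8)²(0.25) = 38.35
Var(Y) = E[Y²] − (E[Y])² = 38.35 − (-0.25)² = 38.2875

38.288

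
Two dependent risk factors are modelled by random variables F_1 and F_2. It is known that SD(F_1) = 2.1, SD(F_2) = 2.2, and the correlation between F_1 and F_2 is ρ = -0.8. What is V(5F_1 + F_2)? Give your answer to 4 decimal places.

V(F_1) = (2.1)² = 4.41;  V(F_2) = (2.2)² = 4.84
cov(F_1,F_2) = ρ·SD(F_1)·SD(F_2) = -0.8·2.1·2.2 = -3.696
V(5F_1 + F_2) = (5)²·V(F_1) + (1)²·V(F_2) + 2·(5)·(1)·cov(F_1,F_2)
= 25·4.41 + 1·4.84 + 10·-3.696 = 78.13

78.1300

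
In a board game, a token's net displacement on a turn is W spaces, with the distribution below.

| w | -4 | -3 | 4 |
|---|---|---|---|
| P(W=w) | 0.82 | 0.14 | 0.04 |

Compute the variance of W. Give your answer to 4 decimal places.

E[W] = (-4)(0.82) + (-3)(0.14) + (4)(0.04) = -3.54
E[W²] = (-4)²(0.82) + (-3)²(0.14) + (4)²(0.04) = 15.02
Var(W) = E[W²] − (E[W])² = 15.02 − (-3.54)² = 2.4884

2.4884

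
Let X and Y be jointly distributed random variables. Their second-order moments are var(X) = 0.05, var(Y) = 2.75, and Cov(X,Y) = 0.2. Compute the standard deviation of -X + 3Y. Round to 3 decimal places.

4.858

var(-X + 3Y) = (-1)²·var(X) + (3)²·var(Y) + 2·(-1)·(3)·Cov(X,Y)
= 1·0.05 + 9·2.75 + -6·0.2 = 23.6
sd(-X + 3Y) = √23.6 ≈ 4.858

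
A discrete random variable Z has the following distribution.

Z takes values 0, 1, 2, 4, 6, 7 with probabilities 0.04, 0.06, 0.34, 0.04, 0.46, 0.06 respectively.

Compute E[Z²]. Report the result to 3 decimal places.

21.560

E[Z²] = (0)²(0.04) + (1)²(0.06) + (2)²(0.34) + (4)²(0.04) + (6)²(0.46) + (7)²(0.06) = 21.56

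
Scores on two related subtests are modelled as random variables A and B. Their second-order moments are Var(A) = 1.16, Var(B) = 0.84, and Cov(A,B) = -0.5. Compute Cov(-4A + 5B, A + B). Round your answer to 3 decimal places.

-0.940

Cov(-4A + 5B, A + B) = (-4)(1)Var(A) + (5)(1)Var(B) + [(-4)(1) + (5)(1)]Cov(A,B)
= -4·1.16 + 5·0.84 + 1·-0.5 = -0.94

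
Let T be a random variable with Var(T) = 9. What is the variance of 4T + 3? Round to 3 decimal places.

144.000

Var(4T + 3) = (4)²·Var(T) = 16·9 = 144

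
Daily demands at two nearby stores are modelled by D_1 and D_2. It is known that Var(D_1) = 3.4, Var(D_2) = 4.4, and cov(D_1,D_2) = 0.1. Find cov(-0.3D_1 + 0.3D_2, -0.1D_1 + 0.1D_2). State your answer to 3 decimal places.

0.228

cov(-0.3D_1 + 0.3D_2, -0.1D_1 + 0.1D_2) = (-0.3)(-0.1)Var(D_1) + (0.3)(0.1)Var(D_2) + [(-0.3)(0.1) + (0.3)(-0.1)]cov(D_1,D_2)
= 0.03·3.4 + 0.03·4.4 + -0.06·0.1 = 0.228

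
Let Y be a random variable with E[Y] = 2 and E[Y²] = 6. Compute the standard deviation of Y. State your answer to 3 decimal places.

1.414

Var(Y) = 6 − (2)² = 2
sd(Y) = √2 ≈ 1.414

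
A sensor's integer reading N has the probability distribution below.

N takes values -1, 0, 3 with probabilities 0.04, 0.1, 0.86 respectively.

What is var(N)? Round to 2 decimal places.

E[N] = (-1)(0.04) + (0)(0.1) + (3)(0.86) = 2.54
E[N²] = (-1)²(0.04) + (0)²(0.1) + (3)²(0.86) = 7.78
var(N) = E[N²] − (E[N])² = 7.78 − (2.54)² = 1.3284

1.33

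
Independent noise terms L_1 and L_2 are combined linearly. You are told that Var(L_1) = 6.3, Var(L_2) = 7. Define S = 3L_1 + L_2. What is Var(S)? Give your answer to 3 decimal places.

63.700

By independence, Var(S) = (3)²Var(L_1) + (1)²Var(L_2)
= (3)²·6.3 + (1)²·7 = 63.7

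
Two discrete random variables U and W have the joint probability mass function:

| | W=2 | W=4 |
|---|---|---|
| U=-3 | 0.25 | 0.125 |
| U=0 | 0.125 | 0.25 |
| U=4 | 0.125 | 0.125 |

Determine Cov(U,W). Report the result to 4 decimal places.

E[U] = -0.125,  E[W] = 3
E[UW] = 0
Cov(U,W) = E[UW] − E[U]E[W] = 0 − (-0.125)(3) = 0.375

0.3750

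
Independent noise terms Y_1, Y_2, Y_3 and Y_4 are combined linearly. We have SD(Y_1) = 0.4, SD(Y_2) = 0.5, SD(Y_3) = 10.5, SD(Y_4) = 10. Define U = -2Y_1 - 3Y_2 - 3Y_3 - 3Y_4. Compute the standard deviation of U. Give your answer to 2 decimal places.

43.53

var(Y_1) = 0.16, var(Y_2) = 0.25, var(Y_3) = 110.25, var(Y_4) = 100
By independence, var(U) = (-2)²var(Y_1) + (-3)²var(Y_2) + (-3)²var(Y_3) + (-3)²var(Y_4)
= (-2)²·0.16 + (-3)²·0.25 + (-3)²·110.25 + (-3)²·100 = 1895.14
SD(U) = √1895.14 ≈ 43.53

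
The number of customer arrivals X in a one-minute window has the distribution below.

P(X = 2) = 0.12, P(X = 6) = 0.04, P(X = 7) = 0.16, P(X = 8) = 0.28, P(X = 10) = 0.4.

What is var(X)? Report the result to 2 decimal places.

6.21

E[X] = (2)(0.12) + (6)(0.04) + (7)(0.16) + (8)(0.28) + (10)(0.4) = 7.84
E[X²] = (2)²(0.12) + (6)²(0.04) + (7)²(0.16) + (8)²(0.28) + (10)²(0.4) = 67.68
var(X) = E[X²] − (E[X])² = 67.68 − (7.84)² = 6.2144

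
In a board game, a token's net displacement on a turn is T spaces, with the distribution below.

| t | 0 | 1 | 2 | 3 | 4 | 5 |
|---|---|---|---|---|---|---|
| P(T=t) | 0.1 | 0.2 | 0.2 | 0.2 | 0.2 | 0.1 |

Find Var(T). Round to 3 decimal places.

E[T] = (0)(0.1) + (1)(0.2) + (2)(0.2) + (3)(0.2) + (4)(0.2) + (5)(0.1) = 2.5
E[T²] = (0)²(0.1) + (1)²(0.2) + (2)²(0.2) + (3)²(0.2) + (4)²(0.2) + (5)²(0.1) = 8.5
Var(T) = E[T²] − (E[T])² = 8.5 − (2.5)² = 2.25

2.250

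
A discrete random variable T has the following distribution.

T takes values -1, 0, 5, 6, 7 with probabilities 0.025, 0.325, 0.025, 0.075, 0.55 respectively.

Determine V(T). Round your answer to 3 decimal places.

E[T] = (-1)(0.025) + (0)(0.325) + (5)(0.025) + (6)(0.075) + (7)(0.55) = 4.4
E[T²] = (-1)²(0.025) + (0)²(0.325) + (5)²(0.025) + (6)²(0.075) + (7)²(0.55) = 30.3
V(T) = E[T²] − (E[T])² = 30.3 − (4.4)² = 10.94

10.940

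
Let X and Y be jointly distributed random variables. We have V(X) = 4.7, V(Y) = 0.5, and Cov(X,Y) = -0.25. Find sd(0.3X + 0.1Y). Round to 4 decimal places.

0.6427

V(0.3X + 0.1Y) = (0.3)²·V(X) + (0.1)²·V(Y) + 2·(0.3)·(0.1)·Cov(X,Y)
= 0.09·4.7 + 0.01·0.5 + 0.06·-0.25 = 0.413
sd(0.3X + 0.1Y) = √0.413 ≈ 0.6427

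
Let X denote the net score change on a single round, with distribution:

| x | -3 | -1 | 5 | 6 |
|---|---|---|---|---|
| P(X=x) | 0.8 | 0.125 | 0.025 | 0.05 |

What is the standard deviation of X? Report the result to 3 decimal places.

2.311

E[X] = (-3)(0.8) + (-1)(0.125) + (5)(0.025) + (6)(0.05) = -2.1
E[X²] = (-3)²(0.8) + (-1)²(0.125) + (5)²(0.025) + (6)²(0.05) = 9.75
V(X) = E[X²] − (E[X])² = 9.75 − (-2.1)² = 5.34
σ(X) = √5.34 ≈ 2.311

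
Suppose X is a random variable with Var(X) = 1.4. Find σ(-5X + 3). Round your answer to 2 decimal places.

Var(-5X + 3) = (-5)²·1.4 = 35
σ(-5X + 3) = √35 ≈ 5.92

5.92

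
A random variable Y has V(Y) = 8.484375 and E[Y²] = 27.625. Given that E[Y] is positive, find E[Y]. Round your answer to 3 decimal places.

(E[Y])² = E[Y²] − V(Y) = 27.625 − 8.484375 = 19.140625
E[Y] = √19.140625 = 4.375

4.375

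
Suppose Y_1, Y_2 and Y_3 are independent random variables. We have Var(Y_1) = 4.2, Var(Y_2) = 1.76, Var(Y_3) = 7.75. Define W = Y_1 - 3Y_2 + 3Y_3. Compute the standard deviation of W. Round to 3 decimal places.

By independence, Var(W) = (1)²Var(Y_1) + (-3)²Var(Y_2) + (3)²Var(Y_3)
= (1)²·4.2 + (-3)²·1.76 + (3)²·7.75 = 89.79
sd(W) = √89.79 ≈ 9.476

9.476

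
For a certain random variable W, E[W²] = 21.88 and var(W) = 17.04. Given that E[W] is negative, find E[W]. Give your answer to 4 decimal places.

(E[W])² = E[W²] − var(W) = 21.88 − 17.04 = 4.84
E[W] = −√4.84 = -2.2

-2.2000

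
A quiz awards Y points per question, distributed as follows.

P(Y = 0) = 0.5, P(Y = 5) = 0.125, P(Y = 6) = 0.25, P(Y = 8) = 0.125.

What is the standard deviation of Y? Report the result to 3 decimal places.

E[Y] = (0)(0.5) + (5)(0.125) + (6)(0.25) + (8)(0.125) = 3.125
E[Y²] = (0)²(0.5) + (5)²(0.125) + (6)²(0.25) + (8)²(0.125) = 20.125
Var(Y) = E[Y²] − (E[Y])² = 20.125 − (3.125)² = 10.359375
SD(Y) = √10.359375 ≈ 3.219

3.219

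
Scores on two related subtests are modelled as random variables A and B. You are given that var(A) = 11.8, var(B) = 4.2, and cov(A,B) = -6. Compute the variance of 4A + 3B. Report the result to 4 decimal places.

82.6000

var(4A + 3B) = (4)²·var(A) + (3)²·var(B) + 2·(4)·(3)·cov(A,B)
= 16·11.8 + 9·4.2 + 24·-6 = 82.6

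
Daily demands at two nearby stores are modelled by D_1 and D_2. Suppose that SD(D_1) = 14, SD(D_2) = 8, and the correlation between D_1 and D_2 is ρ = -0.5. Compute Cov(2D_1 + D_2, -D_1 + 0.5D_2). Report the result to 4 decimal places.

-360.0000

Var(D_1) = (14)² = 196;  Var(D_2) = (8)² = 64
Cov(D_1,D_2) = ρ·SD(D_1)·SD(D_2) = -0.5·14·8 = -56
Cov(2D_1 + D_2, -D_1 + 0.5D_2) = (2)(-1)Var(D_1) + (1)(0.5)Var(D_2) + [(2)(0.5) + (1)(-1)]Cov(D_1,D_2)
= -2·196 + 0.5·64 + 0·-56 = -360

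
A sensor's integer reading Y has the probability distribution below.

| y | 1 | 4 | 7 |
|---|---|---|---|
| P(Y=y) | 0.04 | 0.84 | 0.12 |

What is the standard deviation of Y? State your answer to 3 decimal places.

E[Y] = (1)(0.04) + (4)(0.84) + (7)(0.12) = 4.24
E[Y²] = (1)²(0.04) + (4)²(0.84) + (7)²(0.12) = 19.36
var(Y) = E[Y²] − (E[Y])² = 19.36 − (4.24)² = 1.3824
sd(Y) = √1.3824 ≈ 1.176

1.176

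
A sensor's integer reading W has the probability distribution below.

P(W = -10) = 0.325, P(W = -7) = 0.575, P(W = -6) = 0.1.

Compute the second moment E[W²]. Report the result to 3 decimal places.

64.275

E[W²] = (-10)²(0.325) + (-7)²(0.575) + (-6)²(0.1) = 64.275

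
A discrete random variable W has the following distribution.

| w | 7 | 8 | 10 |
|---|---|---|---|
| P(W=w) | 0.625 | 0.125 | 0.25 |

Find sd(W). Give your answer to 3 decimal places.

E[W] = (7)(0.625) + (8)(0.125) + (10)(0.25) = 7.875
E[W²] = (7)²(0.625) + (8)²(0.125) + (10)²(0.25) = 63.625
Var(W) = E[W²] − (E[W])² = 63.625 − (7.875)² = 1.609375
sd(W) = √1.609375 ≈ 1.269

1.269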